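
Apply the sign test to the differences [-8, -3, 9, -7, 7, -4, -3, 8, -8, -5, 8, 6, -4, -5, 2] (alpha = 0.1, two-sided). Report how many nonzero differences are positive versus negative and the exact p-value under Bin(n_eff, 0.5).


Step 1: Discard zero differences. Original n = 15; n_eff = number of nonzero differences = 15.
Nonzero differences (with sign): -8, -3, +9, -7, +7, -4, -3, +8, -8, -5, +8, +6, -4, -5, +2
Step 2: Count signs: positive = 6, negative = 9.
Step 3: Under H0: P(positive) = 0.5, so the number of positives S ~ Bin(15, 0.5).
Step 4: Two-sided exact p-value = sum of Bin(15,0.5) probabilities at or below the observed probability = 0.607239.
Step 5: alpha = 0.1. fail to reject H0.

n_eff = 15, pos = 6, neg = 9, p = 0.607239, fail to reject H0.


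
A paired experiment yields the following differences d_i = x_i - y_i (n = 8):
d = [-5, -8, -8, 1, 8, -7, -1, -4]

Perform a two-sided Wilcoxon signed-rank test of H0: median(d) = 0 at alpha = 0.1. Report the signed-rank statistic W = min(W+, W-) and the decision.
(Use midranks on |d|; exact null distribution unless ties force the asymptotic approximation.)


Step 1: Drop any zero differences (none here) and take |d_i|.
|d| = [5, 8, 8, 1, 8, 7, 1, 4]
Step 2: Midrank |d_i| (ties get averaged ranks).
ranks: |5|->4, |8|->7, |8|->7, |1|->1.5, |8|->7, |7|->5, |1|->1.5, |4|->3
Step 3: Attach original signs; sum ranks with positive sign and with negative sign.
W+ = 1.5 + 7 = 8.5
W- = 4 + 7 + 7 + 5 + 1.5 + 3 = 27.5
(Check: W+ + W- = 36 should equal n(n+1)/2 = 36.)
Step 4: Test statistic W = min(W+, W-) = 8.5.
Step 5: Ties in |d|, so use the tie-corrected normal approximation.
        E[W] = n(n+1)/4 = 8*9/4 = 18.
        Tie groups: |d|=1 (t=2), |d|=8 (t=3); sum(t^3 - t) = 30.
        Var[W] = n(n+1)(2n+1)/24 - sum(t^3-t)/48 = 1224/24 - 30/48 = 50.375.
        z = (W - E[W]) / sqrt(Var[W]) = (8.5 - 18) / 7.0975 = -1.3385.
        Two-sided p = 2*Phi(z) = 0.180736.
Step 6: alpha = 0.1. fail to reject H0.

W+ = 8.5, W- = 27.5, W = min = 8.5, p = 0.180736, fail to reject H0.


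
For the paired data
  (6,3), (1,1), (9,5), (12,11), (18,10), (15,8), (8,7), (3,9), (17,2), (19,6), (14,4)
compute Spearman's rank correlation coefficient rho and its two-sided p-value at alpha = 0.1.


Step 1: Rank x and y separately (midranks; no ties here).
rank(x): 6->3, 1->1, 9->5, 12->6, 18->10, 15->8, 8->4, 3->2, 17->9, 19->11, 14->7
rank(y): 3->3, 1->1, 5->5, 11->11, 10->10, 8->8, 7->7, 9->9, 2->2, 6->6, 4->4
Step 2: d_i = R_x(i) - R_y(i); compute d_i^2.
  (3-3)^2=0, (1-1)^2=0, (5-5)^2=0, (6-11)^2=25, (10-10)^2=0, (8-8)^2=0, (4-7)^2=9, (2-9)^2=49, (9-2)^2=49, (11-6)^2=25, (7-4)^2=9
sum(d^2) = 166.
Step 3: rho = 1 - 6*166 / (11*(11^2 - 1)) = 1 - 996/1320 = 0.245455.
Step 4: Under H0, t = rho * sqrt((n-2)/(1-rho^2)) = 0.7596 ~ t(9).
Step 5: Two-sided p-value from the t-distribution with 9 df = 0.466922.
Step 6: alpha = 0.1. fail to reject H0.

rho = 0.2455, p = 0.466922, fail to reject H0 at alpha = 0.1.


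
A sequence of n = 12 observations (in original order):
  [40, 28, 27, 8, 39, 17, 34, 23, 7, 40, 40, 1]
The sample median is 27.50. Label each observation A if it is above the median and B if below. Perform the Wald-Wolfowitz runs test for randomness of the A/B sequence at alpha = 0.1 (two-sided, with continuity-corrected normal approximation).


Step 1: Compute median = 27.50; label A = above, B = below.
Labels in order: AABBABABBAAB  (n_A = 6, n_B = 6)
Step 2: Count runs R = 8.
Step 3: Under H0 (random ordering), E[R] = 2*n_A*n_B/(n_A+n_B) + 1 = 2*6*6/12 + 1 = 7.0000.
        Var[R] = 2*n_A*n_B*(2*n_A*n_B - n_A - n_B) / ((n_A+n_B)^2 * (n_A+n_B-1)) = 4320/1584 = 2.7273.
        SD[R] = 1.6514.
Step 4: Continuity-corrected z = (R - 0.5 - E[R]) / SD[R] = (8 - 0.5 - 7.0000) / 1.6514 = 0.3028.
Step 5: Two-sided p-value via normal approximation = 2*(1 - Phi(|z|)) = 0.762069.
Step 6: alpha = 0.1. fail to reject H0.

R = 8, z = 0.3028, p = 0.762069, fail to reject H0.


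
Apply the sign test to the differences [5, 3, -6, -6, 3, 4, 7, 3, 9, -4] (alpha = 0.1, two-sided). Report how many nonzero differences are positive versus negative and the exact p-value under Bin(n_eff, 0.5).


Step 1: Discard zero differences. Original n = 10; n_eff = number of nonzero differences = 10.
Nonzero differences (with sign): +5, +3, -6, -6, +3, +4, +7, +3, +9, -4
Step 2: Count signs: positive = 7, negative = 3.
Step 3: Under H0: P(positive) = 0.5, so the number of positives S ~ Bin(10, 0.5).
Step 4: Two-sided exact p-value = sum of Bin(10,0.5) probabilities at or below the observed probability = 0.343750.
Step 5: alpha = 0.1. fail to reject H0.

n_eff = 10, pos = 7, neg = 3, p = 0.343750, fail to reject H0.


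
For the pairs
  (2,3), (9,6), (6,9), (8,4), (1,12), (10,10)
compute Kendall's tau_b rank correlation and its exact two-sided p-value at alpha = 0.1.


Step 1: Enumerate the 15 unordered pairs (i,j) with i<j and classify each by sign(x_j-x_i) * sign(y_j-y_i).
  (1,2):dx=+7,dy=+3->C; (1,3):dx=+4,dy=+6->C; (1,4):dx=+6,dy=+1->C; (1,5):dx=-1,dy=+9->D
  (1,6):dx=+8,dy=+7->C; (2,3):dx=-3,dy=+3->D; (2,4):dx=-1,dy=-2->C; (2,5):dx=-8,dy=+6->D
  (2,6):dx=+1,dy=+4->C; (3,4):dx=+2,dy=-5->D; (3,5):dx=-5,dy=+3->D; (3,6):dx=+4,dy=+1->C
  (4,5):dx=-7,dy=+8->D; (4,6):dx=+2,dy=+6->C; (5,6):dx=+9,dy=-2->D
Step 2: C = 8, D = 7, total pairs = 15.
Step 3: tau = (C - D)/(n(n-1)/2) = (8 - 7)/15 = 0.066667.
Step 4: Exact two-sided p-value (enumerate n! = 720 permutations of y under H0): p = 1.000000.
Step 5: alpha = 0.1. fail to reject H0.

tau_b = 0.0667 (C=8, D=7), p = 1.000000, fail to reject H0.


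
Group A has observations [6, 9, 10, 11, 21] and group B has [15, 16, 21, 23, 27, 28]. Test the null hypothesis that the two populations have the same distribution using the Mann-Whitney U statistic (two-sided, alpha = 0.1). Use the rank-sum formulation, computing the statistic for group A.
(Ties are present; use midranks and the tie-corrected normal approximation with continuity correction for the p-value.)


Step 1: Combine and sort all 11 observations; assign midranks.
sorted (value, group): (6,X), (9,X), (10,X), (11,X), (15,Y), (16,Y), (21,X), (21,Y), (23,Y), (27,Y), (28,Y)
ranks: 6->1, 9->2, 10->3, 11->4, 15->5, 16->6, 21->7.5, 21->7.5, 23->9, 27->10, 28->11
Step 2: Rank sum for X: R1 = 1 + 2 + 3 + 4 + 7.5 = 17.5.
Step 3: U_X = R1 - n1(n1+1)/2 = 17.5 - 5*6/2 = 17.5 - 15 = 2.5.
       U_Y = n1*n2 - U_X = 30 - 2.5 = 27.5.
Step 4: Ties are present, so use the tie-corrected normal approximation (with continuity correction) for the p-value.
Step 5: p-value = 0.028100; compare to alpha = 0.1. reject H0.

U_X = 2.5, p = 0.028100, reject H0 at alpha = 0.1.


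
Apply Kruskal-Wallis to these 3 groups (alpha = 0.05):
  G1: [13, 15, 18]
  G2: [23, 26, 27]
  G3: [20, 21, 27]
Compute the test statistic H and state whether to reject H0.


Step 1: Combine all N = 9 observations and assign midranks.
sorted (value, group, rank): (13,G1,1), (15,G1,2), (18,G1,3), (20,G3,4), (21,G3,5), (23,G2,6), (26,G2,7), (27,G2,8.5), (27,G3,8.5)
Step 2: Sum ranks within each group.
R_1 = 6 (n_1 = 3)
R_2 = 21.5 (n_2 = 3)
R_3 = 17.5 (n_3 = 3)
Step 3: H = 12/(N(N+1)) * sum(R_i^2/n_i) - 3(N+1)
     = 12/(9*10) * (6^2/3 + 21.5^2/3 + 17.5^2/3) - 3*10
     = 0.133333 * 268.167 - 30
     = 5.755556.
Step 4: Ties present; correction factor C = 1 - 6/(9^3 - 9) = 0.991667. Corrected H = 5.755556 / 0.991667 = 5.803922.
Step 5: Under H0, H ~ chi^2(2); p-value = 0.054915.
Step 6: alpha = 0.05. fail to reject H0.

H = 5.8039, df = 2, p = 0.054915, fail to reject H0.


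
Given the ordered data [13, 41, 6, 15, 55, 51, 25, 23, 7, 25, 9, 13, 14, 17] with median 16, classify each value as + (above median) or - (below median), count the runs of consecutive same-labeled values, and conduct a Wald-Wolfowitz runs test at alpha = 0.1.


Step 1: Compute median = 16; label A = above, B = below.
Labels in order: BABBAAAABABBBA  (n_A = 7, n_B = 7)
Step 2: Count runs R = 8.
Step 3: Under H0 (random ordering), E[R] = 2*n_A*n_B/(n_A+n_B) + 1 = 2*7*7/14 + 1 = 8.0000.
        Var[R] = 2*n_A*n_B*(2*n_A*n_B - n_A - n_B) / ((n_A+n_B)^2 * (n_A+n_B-1)) = 8232/2548 = 3.2308.
        SD[R] = 1.7974.
Step 4: R = E[R], so z = 0 with no continuity correction.
Step 5: Two-sided p-value via normal approximation = 2*(1 - Phi(|z|)) = 1.000000.
Step 6: alpha = 0.1. fail to reject H0.

R = 8, z = 0.0000, p = 1.000000, fail to reject H0.


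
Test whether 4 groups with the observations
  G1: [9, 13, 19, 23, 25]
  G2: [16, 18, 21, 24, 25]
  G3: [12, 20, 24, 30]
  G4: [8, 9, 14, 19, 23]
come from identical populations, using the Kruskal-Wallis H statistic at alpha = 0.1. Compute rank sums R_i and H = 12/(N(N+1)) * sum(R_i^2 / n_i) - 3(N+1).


Step 1: Combine all N = 19 observations and assign midranks.
sorted (value, group, rank): (8,G4,1), (9,G1,2.5), (9,G4,2.5), (12,G3,4), (13,G1,5), (14,G4,6), (16,G2,7), (18,G2,8), (19,G1,9.5), (19,G4,9.5), (20,G3,11), (21,G2,12), (23,G1,13.5), (23,G4,13.5), (24,G2,15.5), (24,G3,15.5), (25,G1,17.5), (25,G2,17.5), (30,G3,19)
Step 2: Sum ranks within each group.
R_1 = 48 (n_1 = 5)
R_2 = 60 (n_2 = 5)
R_3 = 49.5 (n_3 = 4)
R_4 = 32.5 (n_4 = 5)
Step 3: H = 12/(N(N+1)) * sum(R_i^2/n_i) - 3(N+1)
     = 12/(19*20) * (48^2/5 + 60^2/5 + 49.5^2/4 + 32.5^2/5) - 3*20
     = 0.031579 * 2004.61 - 60
     = 3.303553.
Step 4: Ties present; correction factor C = 1 - 30/(19^3 - 19) = 0.995614. Corrected H = 3.303553 / 0.995614 = 3.318106.
Step 5: Under H0, H ~ chi^2(3); p-value = 0.345131.
Step 6: alpha = 0.1. fail to reject H0.

H = 3.3181, df = 3, p = 0.345131, fail to reject H0.


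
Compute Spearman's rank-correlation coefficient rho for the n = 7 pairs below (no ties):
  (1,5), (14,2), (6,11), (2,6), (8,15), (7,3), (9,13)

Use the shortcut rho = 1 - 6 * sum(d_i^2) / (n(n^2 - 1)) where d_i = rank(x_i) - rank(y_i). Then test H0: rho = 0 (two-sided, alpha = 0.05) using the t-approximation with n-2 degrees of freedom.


Step 1: Rank x and y separately (midranks; no ties here).
rank(x): 1->1, 14->7, 6->3, 2->2, 8->5, 7->4, 9->6
rank(y): 5->3, 2->1, 11->5, 6->4, 15->7, 3->2, 13->6
Step 2: d_i = R_x(i) - R_y(i); compute d_i^2.
  (1-3)^2=4, (7-1)^2=36, (3-5)^2=4, (2-4)^2=4, (5-7)^2=4, (4-2)^2=4, (6-6)^2=0
sum(d^2) = 56.
Step 3: rho = 1 - 6*56 / (7*(7^2 - 1)) = 1 - 336/336 = 0.000000.
Step 4: Under H0, t = rho * sqrt((n-2)/(1-rho^2)) = 0.0000 ~ t(5).
Step 5: Two-sided p-value from the t-distribution with 5 df = 1.000000.
Step 6: alpha = 0.05. fail to reject H0.

rho = 0.0000, p = 1.000000, fail to reject H0 at alpha = 0.05.


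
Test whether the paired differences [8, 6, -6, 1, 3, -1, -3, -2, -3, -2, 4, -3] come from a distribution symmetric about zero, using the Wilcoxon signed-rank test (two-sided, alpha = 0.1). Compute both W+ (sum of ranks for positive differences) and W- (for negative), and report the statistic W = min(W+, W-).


Step 1: Drop any zero differences (none here) and take |d_i|.
|d| = [8, 6, 6, 1, 3, 1, 3, 2, 3, 2, 4, 3]
Step 2: Midrank |d_i| (ties get averaged ranks).
ranks: |8|->12, |6|->10.5, |6|->10.5, |1|->1.5, |3|->6.5, |1|->1.5, |3|->6.5, |2|->3.5, |3|->6.5, |2|->3.5, |4|->9, |3|->6.5
Step 3: Attach original signs; sum ranks with positive sign and with negative sign.
W+ = 12 + 10.5 + 1.5 + 6.5 + 9 = 39.5
W- = 10.5 + 1.5 + 6.5 + 3.5 + 6.5 + 3.5 + 6.5 = 38.5
(Check: W+ + W- = 78 should equal n(n+1)/2 = 78.)
Step 4: Test statistic W = min(W+, W-) = 38.5.
Step 5: Ties in |d|, so use the tie-corrected normal approximation.
        E[W] = n(n+1)/4 = 12*13/4 = 39.
        Tie groups: |d|=1 (t=2), |d|=2 (t=2), |d|=3 (t=4), |d|=6 (t=2); sum(t^3 - t) = 78.
        Var[W] = n(n+1)(2n+1)/24 - sum(t^3-t)/48 = 3900/24 - 78/48 = 160.875.
        z = (W - E[W]) / sqrt(Var[W]) = (38.5 - 39) / 12.6837 = -0.0394.
        Two-sided p = 2*Phi(z) = 0.968555.
Step 6: alpha = 0.1. fail to reject H0.

W+ = 39.5, W- = 38.5, W = min = 38.5, p = 0.968555, fail to reject H0.


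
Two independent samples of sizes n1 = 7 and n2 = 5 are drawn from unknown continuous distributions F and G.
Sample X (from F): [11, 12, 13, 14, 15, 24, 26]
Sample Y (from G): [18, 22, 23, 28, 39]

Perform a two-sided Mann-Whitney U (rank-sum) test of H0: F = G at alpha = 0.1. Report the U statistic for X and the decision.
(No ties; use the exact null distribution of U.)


Step 1: Combine and sort all 12 observations; assign midranks.
sorted (value, group): (11,X), (12,X), (13,X), (14,X), (15,X), (18,Y), (22,Y), (23,Y), (24,X), (26,X), (28,Y), (39,Y)
ranks: 11->1, 12->2, 13->3, 14->4, 15->5, 18->6, 22->7, 23->8, 24->9, 26->10, 28->11, 39->12
Step 2: Rank sum for X: R1 = 1 + 2 + 3 + 4 + 5 + 9 + 10 = 34.
Step 3: U_X = R1 - n1(n1+1)/2 = 34 - 7*8/2 = 34 - 28 = 6.
       U_Y = n1*n2 - U_X = 35 - 6 = 29.
Step 4: No ties, so the exact null distribution of U (based on enumerating the C(12,7) = 792 equally likely rank assignments) gives the two-sided p-value.
Step 5: p-value = 0.073232; compare to alpha = 0.1. reject H0.

U_X = 6, p = 0.073232, reject H0 at alpha = 0.1.


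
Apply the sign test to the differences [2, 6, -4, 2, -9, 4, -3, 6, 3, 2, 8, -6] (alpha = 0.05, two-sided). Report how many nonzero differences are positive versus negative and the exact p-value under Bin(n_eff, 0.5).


Step 1: Discard zero differences. Original n = 12; n_eff = number of nonzero differences = 12.
Nonzero differences (with sign): +2, +6, -4, +2, -9, +4, -3, +6, +3, +2, +8, -6
Step 2: Count signs: positive = 8, negative = 4.
Step 3: Under H0: P(positive) = 0.5, so the number of positives S ~ Bin(12, 0.5).
Step 4: Two-sided exact p-value = sum of Bin(12,0.5) probabilities at or below the observed probability = 0.387695.
Step 5: alpha = 0.05. fail to reject H0.

n_eff = 12, pos = 8, neg = 4, p = 0.387695, fail to reject H0.


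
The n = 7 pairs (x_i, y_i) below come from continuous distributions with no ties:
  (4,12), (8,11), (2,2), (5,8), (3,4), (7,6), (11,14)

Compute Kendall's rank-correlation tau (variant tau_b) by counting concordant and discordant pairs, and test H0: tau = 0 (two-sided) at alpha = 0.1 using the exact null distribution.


Step 1: Enumerate the 21 unordered pairs (i,j) with i<j and classify each by sign(x_j-x_i) * sign(y_j-y_i).
  (1,2):dx=+4,dy=-1->D; (1,3):dx=-2,dy=-10->C; (1,4):dx=+1,dy=-4->D; (1,5):dx=-1,dy=-8->C
  (1,6):dx=+3,dy=-6->D; (1,7):dx=+7,dy=+2->C; (2,3):dx=-6,dy=-9->C; (2,4):dx=-3,dy=-3->C
  (2,5):dx=-5,dy=-7->C; (2,6):dx=-1,dy=-5->C; (2,7):dx=+3,dy=+3->C; (3,4):dx=+3,dy=+6->C
  (3,5):dx=+1,dy=+2->C; (3,6):dx=+5,dy=+4->C; (3,7):dx=+9,dy=+12->C; (4,5):dx=-2,dy=-4->C
  (4,6):dx=+2,dy=-2->D; (4,7):dx=+6,dy=+6->C; (5,6):dx=+4,dy=+2->C; (5,7):dx=+8,dy=+10->C
  (6,7):dx=+4,dy=+8->C
Step 2: C = 17, D = 4, total pairs = 21.
Step 3: tau = (C - D)/(n(n-1)/2) = (17 - 4)/21 = 0.619048.
Step 4: Exact two-sided p-value (enumerate n! = 5040 permutations of y under H0): p = 0.069048.
Step 5: alpha = 0.1. reject H0.

tau_b = 0.6190 (C=17, D=4), p = 0.069048, reject H0.


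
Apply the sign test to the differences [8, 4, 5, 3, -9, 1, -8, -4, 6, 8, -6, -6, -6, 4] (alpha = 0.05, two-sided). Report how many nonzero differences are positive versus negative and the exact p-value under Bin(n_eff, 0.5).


Step 1: Discard zero differences. Original n = 14; n_eff = number of nonzero differences = 14.
Nonzero differences (with sign): +8, +4, +5, +3, -9, +1, -8, -4, +6, +8, -6, -6, -6, +4
Step 2: Count signs: positive = 8, negative = 6.
Step 3: Under H0: P(positive) = 0.5, so the number of positives S ~ Bin(14, 0.5).
Step 4: Two-sided exact p-value = sum of Bin(14,0.5) probabilities at or below the observed probability = 0.790527.
Step 5: alpha = 0.05. fail to reject H0.

n_eff = 14, pos = 8, neg = 6, p = 0.790527, fail to reject H0.


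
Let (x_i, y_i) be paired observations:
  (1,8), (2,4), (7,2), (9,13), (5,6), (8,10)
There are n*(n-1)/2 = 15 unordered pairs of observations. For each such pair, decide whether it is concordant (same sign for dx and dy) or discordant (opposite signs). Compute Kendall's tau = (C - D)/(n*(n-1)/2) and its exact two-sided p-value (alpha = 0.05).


Step 1: Enumerate the 15 unordered pairs (i,j) with i<j and classify each by sign(x_j-x_i) * sign(y_j-y_i).
  (1,2):dx=+1,dy=-4->D; (1,3):dx=+6,dy=-6->D; (1,4):dx=+8,dy=+5->C; (1,5):dx=+4,dy=-2->D
  (1,6):dx=+7,dy=+2->C; (2,3):dx=+5,dy=-2->D; (2,4):dx=+7,dy=+9->C; (2,5):dx=+3,dy=+2->C
  (2,6):dx=+6,dy=+6->C; (3,4):dx=+2,dy=+11->C; (3,5):dx=-2,dy=+4->D; (3,6):dx=+1,dy=+8->C
  (4,5):dx=-4,dy=-7->C; (4,6):dx=-1,dy=-3->C; (5,6):dx=+3,dy=+4->C
Step 2: C = 10, D = 5, total pairs = 15.
Step 3: tau = (C - D)/(n(n-1)/2) = (10 - 5)/15 = 0.333333.
Step 4: Exact two-sided p-value (enumerate n! = 720 permutations of y under H0): p = 0.469444.
Step 5: alpha = 0.05. fail to reject H0.

tau_b = 0.3333 (C=10, D=5), p = 0.469444, fail to reject H0.


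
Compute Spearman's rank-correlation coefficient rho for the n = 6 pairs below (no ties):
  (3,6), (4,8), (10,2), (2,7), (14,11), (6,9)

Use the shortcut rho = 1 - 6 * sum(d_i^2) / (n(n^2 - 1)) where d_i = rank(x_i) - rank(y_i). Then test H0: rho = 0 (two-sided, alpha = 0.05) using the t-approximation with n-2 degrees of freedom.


Step 1: Rank x and y separately (midranks; no ties here).
rank(x): 3->2, 4->3, 10->5, 2->1, 14->6, 6->4
rank(y): 6->2, 8->4, 2->1, 7->3, 11->6, 9->5
Step 2: d_i = R_x(i) - R_y(i); compute d_i^2.
  (2-2)^2=0, (3-4)^2=1, (5-1)^2=16, (1-3)^2=4, (6-6)^2=0, (4-5)^2=1
sum(d^2) = 22.
Step 3: rho = 1 - 6*22 / (6*(6^2 - 1)) = 1 - 132/210 = 0.371429.
Step 4: Under H0, t = rho * sqrt((n-2)/(1-rho^2)) = 0.8001 ~ t(4).
Step 5: Two-sided p-value from the t-distribution with 4 df = 0.468478.
Step 6: alpha = 0.05. fail to reject H0.

rho = 0.3714, p = 0.468478, fail to reject H0 at alpha = 0.05.


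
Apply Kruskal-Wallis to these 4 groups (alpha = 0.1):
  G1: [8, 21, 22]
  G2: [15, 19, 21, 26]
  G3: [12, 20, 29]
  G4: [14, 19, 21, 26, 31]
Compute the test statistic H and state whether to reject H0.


Step 1: Combine all N = 15 observations and assign midranks.
sorted (value, group, rank): (8,G1,1), (12,G3,2), (14,G4,3), (15,G2,4), (19,G2,5.5), (19,G4,5.5), (20,G3,7), (21,G1,9), (21,G2,9), (21,G4,9), (22,G1,11), (26,G2,12.5), (26,G4,12.5), (29,G3,14), (31,G4,15)
Step 2: Sum ranks within each group.
R_1 = 21 (n_1 = 3)
R_2 = 31 (n_2 = 4)
R_3 = 23 (n_3 = 3)
R_4 = 45 (n_4 = 5)
Step 3: H = 12/(N(N+1)) * sum(R_i^2/n_i) - 3(N+1)
     = 12/(15*16) * (21^2/3 + 31^2/4 + 23^2/3 + 45^2/5) - 3*16
     = 0.050000 * 968.583 - 48
     = 0.429167.
Step 4: Ties present; correction factor C = 1 - 36/(15^3 - 15) = 0.989286. Corrected H = 0.429167 / 0.989286 = 0.433815.
Step 5: Under H0, H ~ chi^2(3); p-value = 0.933172.
Step 6: alpha = 0.1. fail to reject H0.

H = 0.4338, df = 3, p = 0.933172, fail to reject H0.


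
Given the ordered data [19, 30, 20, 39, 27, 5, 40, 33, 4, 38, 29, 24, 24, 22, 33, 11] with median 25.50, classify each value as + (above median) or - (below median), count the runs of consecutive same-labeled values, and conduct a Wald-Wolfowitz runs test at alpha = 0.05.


Step 1: Compute median = 25.50; label A = above, B = below.
Labels in order: BABAABAABAABBBAB  (n_A = 8, n_B = 8)
Step 2: Count runs R = 11.
Step 3: Under H0 (random ordering), E[R] = 2*n_A*n_B/(n_A+n_B) + 1 = 2*8*8/16 + 1 = 9.0000.
        Var[R] = 2*n_A*n_B*(2*n_A*n_B - n_A - n_B) / ((n_A+n_B)^2 * (n_A+n_B-1)) = 14336/3840 = 3.7333.
        SD[R] = 1.9322.
Step 4: Continuity-corrected z = (R - 0.5 - E[R]) / SD[R] = (11 - 0.5 - 9.0000) / 1.9322 = 0.7763.
Step 5: Two-sided p-value via normal approximation = 2*(1 - Phi(|z|)) = 0.437558.
Step 6: alpha = 0.05. fail to reject H0.

R = 11, z = 0.7763, p = 0.437558, fail to reject H0.


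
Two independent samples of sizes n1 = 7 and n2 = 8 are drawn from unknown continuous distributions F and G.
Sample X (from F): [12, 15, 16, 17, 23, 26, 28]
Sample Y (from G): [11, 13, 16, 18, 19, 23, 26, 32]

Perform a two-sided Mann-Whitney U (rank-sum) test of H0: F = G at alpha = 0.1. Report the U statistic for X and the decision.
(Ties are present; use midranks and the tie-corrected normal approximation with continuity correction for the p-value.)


Step 1: Combine and sort all 15 observations; assign midranks.
sorted (value, group): (11,Y), (12,X), (13,Y), (15,X), (16,X), (16,Y), (17,X), (18,Y), (19,Y), (23,X), (23,Y), (26,X), (26,Y), (28,X), (32,Y)
ranks: 11->1, 12->2, 13->3, 15->4, 16->5.5, 16->5.5, 17->7, 18->8, 19->9, 23->10.5, 23->10.5, 26->12.5, 26->12.5, 28->14, 32->15
Step 2: Rank sum for X: R1 = 2 + 4 + 5.5 + 7 + 10.5 + 12.5 + 14 = 55.5.
Step 3: U_X = R1 - n1(n1+1)/2 = 55.5 - 7*8/2 = 55.5 - 28 = 27.5.
       U_Y = n1*n2 - U_X = 56 - 27.5 = 28.5.
Step 4: Ties are present, so use the tie-corrected normal approximation (with continuity correction) for the p-value.
Step 5: p-value = 1.000000; compare to alpha = 0.1. fail to reject H0.

U_X = 27.5, p = 1.000000, fail to reject H0 at alpha = 0.1.


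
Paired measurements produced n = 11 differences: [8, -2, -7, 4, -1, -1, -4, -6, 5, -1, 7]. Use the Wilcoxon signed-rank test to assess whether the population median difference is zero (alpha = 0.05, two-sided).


Step 1: Drop any zero differences (none here) and take |d_i|.
|d| = [8, 2, 7, 4, 1, 1, 4, 6, 5, 1, 7]
Step 2: Midrank |d_i| (ties get averaged ranks).
ranks: |8|->11, |2|->4, |7|->9.5, |4|->5.5, |1|->2, |1|->2, |4|->5.5, |6|->8, |5|->7, |1|->2, |7|->9.5
Step 3: Attach original signs; sum ranks with positive sign and with negative sign.
W+ = 11 + 5.5 + 7 + 9.5 = 33
W- = 4 + 9.5 + 2 + 2 + 5.5 + 8 + 2 = 33
(Check: W+ + W- = 66 should equal n(n+1)/2 = 66.)
Step 4: Test statistic W = min(W+, W-) = 33.
Step 5: Ties in |d|, so use the tie-corrected normal approximation.
        E[W] = n(n+1)/4 = 11*12/4 = 33.
        Tie groups: |d|=1 (t=3), |d|=4 (t=2), |d|=7 (t=2); sum(t^3 - t) = 36.
        Var[W] = n(n+1)(2n+1)/24 - sum(t^3-t)/48 = 3036/24 - 36/48 = 125.75.
        z = (W - E[W]) / sqrt(Var[W]) = (33 - 33) / 11.2138 = 0.0000.
        Two-sided p = 2*Phi(z) = 1.000000.
Step 6: alpha = 0.05. fail to reject H0.

W+ = 33, W- = 33, W = min = 33, p = 1.000000, fail to reject H0.


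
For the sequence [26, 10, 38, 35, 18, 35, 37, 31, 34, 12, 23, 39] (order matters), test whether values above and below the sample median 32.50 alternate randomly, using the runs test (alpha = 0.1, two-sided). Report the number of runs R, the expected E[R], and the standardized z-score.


Step 1: Compute median = 32.50; label A = above, B = below.
Labels in order: BBAABAABABBA  (n_A = 6, n_B = 6)
Step 2: Count runs R = 8.
Step 3: Under H0 (random ordering), E[R] = 2*n_A*n_B/(n_A+n_B) + 1 = 2*6*6/12 + 1 = 7.0000.
        Var[R] = 2*n_A*n_B*(2*n_A*n_B - n_A - n_B) / ((n_A+n_B)^2 * (n_A+n_B-1)) = 4320/1584 = 2.7273.
        SD[R] = 1.6514.
Step 4: Continuity-corrected z = (R - 0.5 - E[R]) / SD[R] = (8 - 0.5 - 7.0000) / 1.6514 = 0.3028.
Step 5: Two-sided p-value via normal approximation = 2*(1 - Phi(|z|)) = 0.762069.
Step 6: alpha = 0.1. fail to reject H0.

R = 8, z = 0.3028, p = 0.762069, fail to reject H0.


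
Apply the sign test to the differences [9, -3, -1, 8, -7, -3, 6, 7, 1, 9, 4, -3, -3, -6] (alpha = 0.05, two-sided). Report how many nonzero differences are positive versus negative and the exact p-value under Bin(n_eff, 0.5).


Step 1: Discard zero differences. Original n = 14; n_eff = number of nonzero differences = 14.
Nonzero differences (with sign): +9, -3, -1, +8, -7, -3, +6, +7, +1, +9, +4, -3, -3, -6
Step 2: Count signs: positive = 7, negative = 7.
Step 3: Under H0: P(positive) = 0.5, so the number of positives S ~ Bin(14, 0.5).
Step 4: Two-sided exact p-value = sum of Bin(14,0.5) probabilities at or below the observed probability = 1.000000.
Step 5: alpha = 0.05. fail to reject H0.

n_eff = 14, pos = 7, neg = 7, p = 1.000000, fail to reject H0.


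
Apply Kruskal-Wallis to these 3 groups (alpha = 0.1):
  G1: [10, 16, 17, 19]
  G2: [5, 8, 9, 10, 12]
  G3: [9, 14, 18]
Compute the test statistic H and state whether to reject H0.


Step 1: Combine all N = 12 observations and assign midranks.
sorted (value, group, rank): (5,G2,1), (8,G2,2), (9,G2,3.5), (9,G3,3.5), (10,G1,5.5), (10,G2,5.5), (12,G2,7), (14,G3,8), (16,G1,9), (17,G1,10), (18,G3,11), (19,G1,12)
Step 2: Sum ranks within each group.
R_1 = 36.5 (n_1 = 4)
R_2 = 19 (n_2 = 5)
R_3 = 22.5 (n_3 = 3)
Step 3: H = 12/(N(N+1)) * sum(R_i^2/n_i) - 3(N+1)
     = 12/(12*13) * (36.5^2/4 + 19^2/5 + 22.5^2/3) - 3*13
     = 0.076923 * 574.013 - 39
     = 5.154808.
Step 4: Ties present; correction factor C = 1 - 12/(12^3 - 12) = 0.993007. Corrected H = 5.154808 / 0.993007 = 5.191109.
Step 5: Under H0, H ~ chi^2(2); p-value = 0.074604.
Step 6: alpha = 0.1. reject H0.

H = 5.1911, df = 2, p = 0.074604, reject H0.


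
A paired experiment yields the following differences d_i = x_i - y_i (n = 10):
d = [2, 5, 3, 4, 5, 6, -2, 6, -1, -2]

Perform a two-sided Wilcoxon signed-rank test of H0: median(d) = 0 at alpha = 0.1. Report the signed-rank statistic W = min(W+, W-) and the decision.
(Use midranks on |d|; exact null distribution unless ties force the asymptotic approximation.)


Step 1: Drop any zero differences (none here) and take |d_i|.
|d| = [2, 5, 3, 4, 5, 6, 2, 6, 1, 2]
Step 2: Midrank |d_i| (ties get averaged ranks).
ranks: |2|->3, |5|->7.5, |3|->5, |4|->6, |5|->7.5, |6|->9.5, |2|->3, |6|->9.5, |1|->1, |2|->3
Step 3: Attach original signs; sum ranks with positive sign and with negative sign.
W+ = 3 + 7.5 + 5 + 6 + 7.5 + 9.5 + 9.5 = 48
W- = 3 + 1 + 3 = 7
(Check: W+ + W- = 55 should equal n(n+1)/2 = 55.)
Step 4: Test statistic W = min(W+, W-) = 7.
Step 5: Ties in |d|, so use the tie-corrected normal approximation.
        E[W] = n(n+1)/4 = 10*11/4 = 27.5.
        Tie groups: |d|=2 (t=3), |d|=5 (t=2), |d|=6 (t=2); sum(t^3 - t) = 36.
        Var[W] = n(n+1)(2n+1)/24 - sum(t^3-t)/48 = 2310/24 - 36/48 = 95.5.
        z = (W - E[W]) / sqrt(Var[W]) = (7 - 27.5) / 9.7724 = -2.0977.
        Two-sided p = 2*Phi(z) = 0.035928.
Step 6: alpha = 0.1. reject H0.

W+ = 48, W- = 7, W = min = 7, p = 0.035928, reject H0.


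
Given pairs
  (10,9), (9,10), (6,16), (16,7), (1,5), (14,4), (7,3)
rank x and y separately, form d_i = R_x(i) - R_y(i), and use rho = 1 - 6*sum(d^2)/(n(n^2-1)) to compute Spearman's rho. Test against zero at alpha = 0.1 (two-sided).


Step 1: Rank x and y separately (midranks; no ties here).
rank(x): 10->5, 9->4, 6->2, 16->7, 1->1, 14->6, 7->3
rank(y): 9->5, 10->6, 16->7, 7->4, 5->3, 4->2, 3->1
Step 2: d_i = R_x(i) - R_y(i); compute d_i^2.
  (5-5)^2=0, (4-6)^2=4, (2-7)^2=25, (7-4)^2=9, (1-3)^2=4, (6-2)^2=16, (3-1)^2=4
sum(d^2) = 62.
Step 3: rho = 1 - 6*62 / (7*(7^2 - 1)) = 1 - 372/336 = -0.107143.
Step 4: Under H0, t = rho * sqrt((n-2)/(1-rho^2)) = -0.2410 ~ t(5).
Step 5: Two-sided p-value from the t-distribution with 5 df = 0.819151.
Step 6: alpha = 0.1. fail to reject H0.

rho = -0.1071, p = 0.819151, fail to reject H0 at alpha = 0.1.


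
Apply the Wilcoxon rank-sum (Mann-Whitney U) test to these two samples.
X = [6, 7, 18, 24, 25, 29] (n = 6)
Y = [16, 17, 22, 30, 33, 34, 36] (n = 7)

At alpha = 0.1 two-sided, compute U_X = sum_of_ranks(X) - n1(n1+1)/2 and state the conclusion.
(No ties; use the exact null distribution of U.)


Step 1: Combine and sort all 13 observations; assign midranks.
sorted (value, group): (6,X), (7,X), (16,Y), (17,Y), (18,X), (22,Y), (24,X), (25,X), (29,X), (30,Y), (33,Y), (34,Y), (36,Y)
ranks: 6->1, 7->2, 16->3, 17->4, 18->5, 22->6, 24->7, 25->8, 29->9, 30->10, 33->11, 34->12, 36->13
Step 2: Rank sum for X: R1 = 1 + 2 + 5 + 7 + 8 + 9 = 32.
Step 3: U_X = R1 - n1(n1+1)/2 = 32 - 6*7/2 = 32 - 21 = 11.
       U_Y = n1*n2 - U_X = 42 - 11 = 31.
Step 4: No ties, so the exact null distribution of U (based on enumerating the C(13,6) = 1716 equally likely rank assignments) gives the two-sided p-value.
Step 5: p-value = 0.180653; compare to alpha = 0.1. fail to reject H0.

U_X = 11, p = 0.180653, fail to reject H0 at alpha = 0.1.


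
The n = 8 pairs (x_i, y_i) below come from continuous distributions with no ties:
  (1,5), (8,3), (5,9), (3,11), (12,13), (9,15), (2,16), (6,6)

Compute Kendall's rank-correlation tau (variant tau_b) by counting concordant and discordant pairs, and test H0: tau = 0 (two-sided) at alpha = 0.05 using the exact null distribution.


Step 1: Enumerate the 28 unordered pairs (i,j) with i<j and classify each by sign(x_j-x_i) * sign(y_j-y_i).
  (1,2):dx=+7,dy=-2->D; (1,3):dx=+4,dy=+4->C; (1,4):dx=+2,dy=+6->C; (1,5):dx=+11,dy=+8->C
  (1,6):dx=+8,dy=+10->C; (1,7):dx=+1,dy=+11->C; (1,8):dx=+5,dy=+1->C; (2,3):dx=-3,dy=+6->D
  (2,4):dx=-5,dy=+8->D; (2,5):dx=+4,dy=+10->C; (2,6):dx=+1,dy=+12->C; (2,7):dx=-6,dy=+13->D
  (2,8):dx=-2,dy=+3->D; (3,4):dx=-2,dy=+2->D; (3,5):dx=+7,dy=+4->C; (3,6):dx=+4,dy=+6->C
  (3,7):dx=-3,dy=+7->D; (3,8):dx=+1,dy=-3->D; (4,5):dx=+9,dy=+2->C; (4,6):dx=+6,dy=+4->C
  (4,7):dx=-1,dy=+5->D; (4,8):dx=+3,dy=-5->D; (5,6):dx=-3,dy=+2->D; (5,7):dx=-10,dy=+3->D
  (5,8):dx=-6,dy=-7->C; (6,7):dx=-7,dy=+1->D; (6,8):dx=-3,dy=-9->C; (7,8):dx=+4,dy=-10->D
Step 2: C = 14, D = 14, total pairs = 28.
Step 3: tau = (C - D)/(n(n-1)/2) = (14 - 14)/28 = 0.000000.
Step 4: Exact two-sided p-value (enumerate n! = 40320 permutations of y under H0): p = 1.000000.
Step 5: alpha = 0.05. fail to reject H0.

tau_b = 0.0000 (C=14, D=14), p = 1.000000, fail to reject H0.


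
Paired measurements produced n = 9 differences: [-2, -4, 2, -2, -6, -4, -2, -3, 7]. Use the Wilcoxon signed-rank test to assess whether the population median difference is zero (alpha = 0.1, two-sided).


Step 1: Drop any zero differences (none here) and take |d_i|.
|d| = [2, 4, 2, 2, 6, 4, 2, 3, 7]
Step 2: Midrank |d_i| (ties get averaged ranks).
ranks: |2|->2.5, |4|->6.5, |2|->2.5, |2|->2.5, |6|->8, |4|->6.5, |2|->2.5, |3|->5, |7|->9
Step 3: Attach original signs; sum ranks with positive sign and with negative sign.
W+ = 2.5 + 9 = 11.5
W- = 2.5 + 6.5 + 2.5 + 8 + 6.5 + 2.5 + 5 = 33.5
(Check: W+ + W- = 45 should equal n(n+1)/2 = 45.)
Step 4: Test statistic W = min(W+, W-) = 11.5.
Step 5: Ties in |d|, so use the tie-corrected normal approximation.
        E[W] = n(n+1)/4 = 9*10/4 = 22.5.
        Tie groups: |d|=2 (t=4), |d|=4 (t=2); sum(t^3 - t) = 66.
        Var[W] = n(n+1)(2n+1)/24 - sum(t^3-t)/48 = 1710/24 - 66/48 = 69.875.
        z = (W - E[W]) / sqrt(Var[W]) = (11.5 - 22.5) / 8.3591 = -1.3159.
        Two-sided p = 2*Phi(z) = 0.188199.
Step 6: alpha = 0.1. fail to reject H0.

W+ = 11.5, W- = 33.5, W = min = 11.5, p = 0.188199, fail to reject H0.


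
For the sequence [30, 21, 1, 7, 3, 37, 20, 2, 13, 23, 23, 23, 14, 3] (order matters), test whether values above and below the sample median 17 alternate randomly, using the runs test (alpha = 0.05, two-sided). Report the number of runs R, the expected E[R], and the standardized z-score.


Step 1: Compute median = 17; label A = above, B = below.
Labels in order: AABBBAABBAAABB  (n_A = 7, n_B = 7)
Step 2: Count runs R = 6.
Step 3: Under H0 (random ordering), E[R] = 2*n_A*n_B/(n_A+n_B) + 1 = 2*7*7/14 + 1 = 8.0000.
        Var[R] = 2*n_A*n_B*(2*n_A*n_B - n_A - n_B) / ((n_A+n_B)^2 * (n_A+n_B-1)) = 8232/2548 = 3.2308.
        SD[R] = 1.7974.
Step 4: Continuity-corrected z = (R + 0.5 - E[R]) / SD[R] = (6 + 0.5 - 8.0000) / 1.7974 = -0.8345.
Step 5: Two-sided p-value via normal approximation = 2*(1 - Phi(|z|)) = 0.403986.
Step 6: alpha = 0.05. fail to reject H0.

R = 6, z = -0.8345, p = 0.403986, fail to reject H0.


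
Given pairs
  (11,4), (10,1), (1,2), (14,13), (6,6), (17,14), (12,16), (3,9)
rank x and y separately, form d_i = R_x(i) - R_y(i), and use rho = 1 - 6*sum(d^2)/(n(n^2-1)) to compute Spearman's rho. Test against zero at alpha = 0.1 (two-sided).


Step 1: Rank x and y separately (midranks; no ties here).
rank(x): 11->5, 10->4, 1->1, 14->7, 6->3, 17->8, 12->6, 3->2
rank(y): 4->3, 1->1, 2->2, 13->6, 6->4, 14->7, 16->8, 9->5
Step 2: d_i = R_x(i) - R_y(i); compute d_i^2.
  (5-3)^2=4, (4-1)^2=9, (1-2)^2=1, (7-6)^2=1, (3-4)^2=1, (8-7)^2=1, (6-8)^2=4, (2-5)^2=9
sum(d^2) = 30.
Step 3: rho = 1 - 6*30 / (8*(8^2 - 1)) = 1 - 180/504 = 0.642857.
Step 4: Under H0, t = rho * sqrt((n-2)/(1-rho^2)) = 2.0557 ~ t(6).
Step 5: Two-sided p-value from the t-distribution with 6 df = 0.085559.
Step 6: alpha = 0.1. reject H0.

rho = 0.6429, p = 0.085559, reject H0 at alpha = 0.1.


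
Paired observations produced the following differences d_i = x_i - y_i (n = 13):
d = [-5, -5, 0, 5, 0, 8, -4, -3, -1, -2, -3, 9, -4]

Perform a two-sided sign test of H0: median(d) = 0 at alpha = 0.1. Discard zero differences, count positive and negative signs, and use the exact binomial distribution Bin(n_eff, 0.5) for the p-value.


Step 1: Discard zero differences. Original n = 13; n_eff = number of nonzero differences = 11.
Nonzero differences (with sign): -5, -5, +5, +8, -4, -3, -1, -2, -3, +9, -4
Step 2: Count signs: positive = 3, negative = 8.
Step 3: Under H0: P(positive) = 0.5, so the number of positives S ~ Bin(11, 0.5).
Step 4: Two-sided exact p-value = sum of Bin(11,0.5) probabilities at or below the observed probability = 0.226562.
Step 5: alpha = 0.1. fail to reject H0.

n_eff = 11, pos = 3, neg = 8, p = 0.226562, fail to reject H0.


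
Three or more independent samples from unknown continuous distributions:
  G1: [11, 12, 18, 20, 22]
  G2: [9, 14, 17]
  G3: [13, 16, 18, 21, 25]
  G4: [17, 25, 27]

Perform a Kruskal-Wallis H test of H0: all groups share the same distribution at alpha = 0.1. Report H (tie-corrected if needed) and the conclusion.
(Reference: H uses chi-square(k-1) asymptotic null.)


Step 1: Combine all N = 16 observations and assign midranks.
sorted (value, group, rank): (9,G2,1), (11,G1,2), (12,G1,3), (13,G3,4), (14,G2,5), (16,G3,6), (17,G2,7.5), (17,G4,7.5), (18,G1,9.5), (18,G3,9.5), (20,G1,11), (21,G3,12), (22,G1,13), (25,G3,14.5), (25,G4,14.5), (27,G4,16)
Step 2: Sum ranks within each group.
R_1 = 38.5 (n_1 = 5)
R_2 = 13.5 (n_2 = 3)
R_3 = 46 (n_3 = 5)
R_4 = 38 (n_4 = 3)
Step 3: H = 12/(N(N+1)) * sum(R_i^2/n_i) - 3(N+1)
     = 12/(16*17) * (38.5^2/5 + 13.5^2/3 + 46^2/5 + 38^2/3) - 3*17
     = 0.044118 * 1261.73 - 51
     = 4.664706.
Step 4: Ties present; correction factor C = 1 - 18/(16^3 - 16) = 0.995588. Corrected H = 4.664706 / 0.995588 = 4.685377.
Step 5: Under H0, H ~ chi^2(3); p-value = 0.196339.
Step 6: alpha = 0.1. fail to reject H0.

H = 4.6854, df = 3, p = 0.196339, fail to reject H0.


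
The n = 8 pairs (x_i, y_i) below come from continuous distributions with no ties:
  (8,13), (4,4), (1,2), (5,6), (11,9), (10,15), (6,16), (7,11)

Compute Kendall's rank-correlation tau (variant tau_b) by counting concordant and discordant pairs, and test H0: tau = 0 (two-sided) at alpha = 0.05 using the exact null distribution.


Step 1: Enumerate the 28 unordered pairs (i,j) with i<j and classify each by sign(x_j-x_i) * sign(y_j-y_i).
  (1,2):dx=-4,dy=-9->C; (1,3):dx=-7,dy=-11->C; (1,4):dx=-3,dy=-7->C; (1,5):dx=+3,dy=-4->D
  (1,6):dx=+2,dy=+2->C; (1,7):dx=-2,dy=+3->D; (1,8):dx=-1,dy=-2->C; (2,3):dx=-3,dy=-2->C
  (2,4):dx=+1,dy=+2->C; (2,5):dx=+7,dy=+5->C; (2,6):dx=+6,dy=+11->C; (2,7):dx=+2,dy=+12->C
  (2,8):dx=+3,dy=+7->C; (3,4):dx=+4,dy=+4->C; (3,5):dx=+10,dy=+7->C; (3,6):dx=+9,dy=+13->C
  (3,7):dx=+5,dy=+14->C; (3,8):dx=+6,dy=+9->C; (4,5):dx=+6,dy=+3->C; (4,6):dx=+5,dy=+9->C
  (4,7):dx=+1,dy=+10->C; (4,8):dx=+2,dy=+5->C; (5,6):dx=-1,dy=+6->D; (5,7):dx=-5,dy=+7->D
  (5,8):dx=-4,dy=+2->D; (6,7):dx=-4,dy=+1->D; (6,8):dx=-3,dy=-4->C; (7,8):dx=+1,dy=-5->D
Step 2: C = 21, D = 7, total pairs = 28.
Step 3: tau = (C - D)/(n(n-1)/2) = (21 - 7)/28 = 0.500000.
Step 4: Exact two-sided p-value (enumerate n! = 40320 permutations of y under H0): p = 0.108681.
Step 5: alpha = 0.05. fail to reject H0.

tau_b = 0.5000 (C=21, D=7), p = 0.108681, fail to reject H0.


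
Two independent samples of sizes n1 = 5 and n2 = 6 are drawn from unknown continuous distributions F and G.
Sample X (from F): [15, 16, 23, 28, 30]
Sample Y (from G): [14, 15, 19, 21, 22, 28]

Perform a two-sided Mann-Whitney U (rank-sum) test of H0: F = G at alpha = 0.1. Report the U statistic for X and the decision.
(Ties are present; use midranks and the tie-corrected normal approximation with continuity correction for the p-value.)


Step 1: Combine and sort all 11 observations; assign midranks.
sorted (value, group): (14,Y), (15,X), (15,Y), (16,X), (19,Y), (21,Y), (22,Y), (23,X), (28,X), (28,Y), (30,X)
ranks: 14->1, 15->2.5, 15->2.5, 16->4, 19->5, 21->6, 22->7, 23->8, 28->9.5, 28->9.5, 30->11
Step 2: Rank sum for X: R1 = 2.5 + 4 + 8 + 9.5 + 11 = 35.
Step 3: U_X = R1 - n1(n1+1)/2 = 35 - 5*6/2 = 35 - 15 = 20.
       U_Y = n1*n2 - U_X = 30 - 20 = 10.
Step 4: Ties are present, so use the tie-corrected normal approximation (with continuity correction) for the p-value.
Step 5: p-value = 0.409176; compare to alpha = 0.1. fail to reject H0.

U_X = 20, p = 0.409176, fail to reject H0 at alpha = 0.1.


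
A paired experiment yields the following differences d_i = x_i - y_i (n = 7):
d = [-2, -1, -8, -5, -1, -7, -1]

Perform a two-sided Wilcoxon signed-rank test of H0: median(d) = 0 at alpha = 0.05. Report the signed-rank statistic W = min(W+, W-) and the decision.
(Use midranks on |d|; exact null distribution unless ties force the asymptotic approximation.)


Step 1: Drop any zero differences (none here) and take |d_i|.
|d| = [2, 1, 8, 5, 1, 7, 1]
Step 2: Midrank |d_i| (ties get averaged ranks).
ranks: |2|->4, |1|->2, |8|->7, |5|->5, |1|->2, |7|->6, |1|->2
Step 3: Attach original signs; sum ranks with positive sign and with negative sign.
W+ = 0 = 0
W- = 4 + 2 + 7 + 5 + 2 + 6 + 2 = 28
(Check: W+ + W- = 28 should equal n(n+1)/2 = 28.)
Step 4: Test statistic W = min(W+, W-) = 0.
Step 5: Ties in |d|, so use the tie-corrected normal approximation.
        E[W] = n(n+1)/4 = 7*8/4 = 14.
        Tie groups: |d|=1 (t=3); sum(t^3 - t) = 24.
        Var[W] = n(n+1)(2n+1)/24 - sum(t^3-t)/48 = 840/24 - 24/48 = 34.5.
        z = (W - E[W]) / sqrt(Var[W]) = (0 - 14) / 5.8737 = -2.3835.
        Two-sided p = 2*Phi(z) = 0.017148.
Step 6: alpha = 0.05. reject H0.

W+ = 0, W- = 28, W = min = 0, p = 0.017148, reject H0.


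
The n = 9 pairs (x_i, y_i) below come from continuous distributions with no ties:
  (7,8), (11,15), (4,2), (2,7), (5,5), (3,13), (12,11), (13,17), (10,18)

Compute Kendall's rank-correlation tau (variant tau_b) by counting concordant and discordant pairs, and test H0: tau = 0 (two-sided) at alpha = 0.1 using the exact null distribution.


Step 1: Enumerate the 36 unordered pairs (i,j) with i<j and classify each by sign(x_j-x_i) * sign(y_j-y_i).
  (1,2):dx=+4,dy=+7->C; (1,3):dx=-3,dy=-6->C; (1,4):dx=-5,dy=-1->C; (1,5):dx=-2,dy=-3->C
  (1,6):dx=-4,dy=+5->D; (1,7):dx=+5,dy=+3->C; (1,8):dx=+6,dy=+9->C; (1,9):dx=+3,dy=+10->C
  (2,3):dx=-7,dy=-13->C; (2,4):dx=-9,dy=-8->C; (2,5):dx=-6,dy=-10->C; (2,6):dx=-8,dy=-2->C
  (2,7):dx=+1,dy=-4->D; (2,8):dx=+2,dy=+2->C; (2,9):dx=-1,dy=+3->D; (3,4):dx=-2,dy=+5->D
  (3,5):dx=+1,dy=+3->C; (3,6):dx=-1,dy=+11->D; (3,7):dx=+8,dy=+9->C; (3,8):dx=+9,dy=+15->C
  (3,9):dx=+6,dy=+16->C; (4,5):dx=+3,dy=-2->D; (4,6):dx=+1,dy=+6->C; (4,7):dx=+10,dy=+4->C
  (4,8):dx=+11,dy=+10->C; (4,9):dx=+8,dy=+11->C; (5,6):dx=-2,dy=+8->D; (5,7):dx=+7,dy=+6->C
  (5,8):dx=+8,dy=+12->C; (5,9):dx=+5,dy=+13->C; (6,7):dx=+9,dy=-2->D; (6,8):dx=+10,dy=+4->C
  (6,9):dx=+7,dy=+5->C; (7,8):dx=+1,dy=+6->C; (7,9):dx=-2,dy=+7->D; (8,9):dx=-3,dy=+1->D
Step 2: C = 26, D = 10, total pairs = 36.
Step 3: tau = (C - D)/(n(n-1)/2) = (26 - 10)/36 = 0.444444.
Step 4: Exact two-sided p-value (enumerate n! = 362880 permutations of y under H0): p = 0.119439.
Step 5: alpha = 0.1. fail to reject H0.

tau_b = 0.4444 (C=26, D=10), p = 0.119439, fail to reject H0.


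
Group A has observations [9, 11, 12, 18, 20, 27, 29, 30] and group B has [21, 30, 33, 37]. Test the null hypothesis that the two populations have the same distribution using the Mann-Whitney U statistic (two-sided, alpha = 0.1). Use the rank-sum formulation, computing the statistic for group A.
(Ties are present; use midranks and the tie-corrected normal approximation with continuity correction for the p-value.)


Step 1: Combine and sort all 12 observations; assign midranks.
sorted (value, group): (9,X), (11,X), (12,X), (18,X), (20,X), (21,Y), (27,X), (29,X), (30,X), (30,Y), (33,Y), (37,Y)
ranks: 9->1, 11->2, 12->3, 18->4, 20->5, 21->6, 27->7, 29->8, 30->9.5, 30->9.5, 33->11, 37->12
Step 2: Rank sum for X: R1 = 1 + 2 + 3 + 4 + 5 + 7 + 8 + 9.5 = 39.5.
Step 3: U_X = R1 - n1(n1+1)/2 = 39.5 - 8*9/2 = 39.5 - 36 = 3.5.
       U_Y = n1*n2 - U_X = 32 - 3.5 = 28.5.
Step 4: Ties are present, so use the tie-corrected normal approximation (with continuity correction) for the p-value.
Step 5: p-value = 0.041184; compare to alpha = 0.1. reject H0.

U_X = 3.5, p = 0.041184, reject H0 at alpha = 0.1.
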